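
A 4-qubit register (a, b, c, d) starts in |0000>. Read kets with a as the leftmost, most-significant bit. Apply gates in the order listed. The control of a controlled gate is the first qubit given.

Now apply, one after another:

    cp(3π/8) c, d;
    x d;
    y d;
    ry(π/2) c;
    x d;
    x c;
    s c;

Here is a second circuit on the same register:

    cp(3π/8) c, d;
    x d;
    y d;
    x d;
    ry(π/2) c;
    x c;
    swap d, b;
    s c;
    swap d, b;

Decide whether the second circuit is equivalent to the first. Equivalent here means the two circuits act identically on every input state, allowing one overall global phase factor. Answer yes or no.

Yes — the two circuits implement the same unitary up to a global phase.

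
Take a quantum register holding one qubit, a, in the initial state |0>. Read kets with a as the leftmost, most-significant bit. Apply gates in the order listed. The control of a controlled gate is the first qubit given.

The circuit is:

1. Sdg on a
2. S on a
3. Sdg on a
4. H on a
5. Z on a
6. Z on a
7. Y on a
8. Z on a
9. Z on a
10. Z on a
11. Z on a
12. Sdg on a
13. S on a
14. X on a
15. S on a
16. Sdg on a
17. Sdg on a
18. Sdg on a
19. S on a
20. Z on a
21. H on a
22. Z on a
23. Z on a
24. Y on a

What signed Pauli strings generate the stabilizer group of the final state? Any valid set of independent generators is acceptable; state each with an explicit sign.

One valid set of independent stabilizer generators is +Y (any independent generating set of the same group is equally correct). Key observation: the block from step 8 through step 11 cancels to the identity and can be dropped.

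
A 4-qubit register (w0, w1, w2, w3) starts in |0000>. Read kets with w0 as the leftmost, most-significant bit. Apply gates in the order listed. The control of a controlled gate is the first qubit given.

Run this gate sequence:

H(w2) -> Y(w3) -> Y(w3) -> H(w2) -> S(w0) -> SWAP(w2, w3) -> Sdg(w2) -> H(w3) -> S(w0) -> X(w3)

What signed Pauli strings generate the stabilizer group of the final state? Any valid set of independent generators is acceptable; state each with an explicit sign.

The final state is stabilized by the group generated by +IIIX, +ZIII, +IZII, +IIZI; other independent generating sets are equally valid. Key observation: gates 1-4 undo each other exactly, leaving only the rest of the circuit to track.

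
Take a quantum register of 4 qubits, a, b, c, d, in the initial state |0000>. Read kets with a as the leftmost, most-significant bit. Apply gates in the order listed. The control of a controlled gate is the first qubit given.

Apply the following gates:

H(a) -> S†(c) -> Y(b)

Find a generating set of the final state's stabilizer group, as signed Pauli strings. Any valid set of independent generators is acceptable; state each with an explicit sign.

The final state is stabilized by the group generated by +XIII, -IZII, +IIZI, +IIIZ; other independent generating sets are equally valid.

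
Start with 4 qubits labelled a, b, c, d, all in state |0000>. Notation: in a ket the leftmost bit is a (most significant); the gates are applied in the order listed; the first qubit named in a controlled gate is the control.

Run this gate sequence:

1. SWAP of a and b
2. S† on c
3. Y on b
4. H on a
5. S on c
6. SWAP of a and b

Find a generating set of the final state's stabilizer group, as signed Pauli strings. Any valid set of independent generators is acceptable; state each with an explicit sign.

The stabilizer group can be generated by +IXII, -ZIII, +IIZI, +IIIZ, among other valid generating sets.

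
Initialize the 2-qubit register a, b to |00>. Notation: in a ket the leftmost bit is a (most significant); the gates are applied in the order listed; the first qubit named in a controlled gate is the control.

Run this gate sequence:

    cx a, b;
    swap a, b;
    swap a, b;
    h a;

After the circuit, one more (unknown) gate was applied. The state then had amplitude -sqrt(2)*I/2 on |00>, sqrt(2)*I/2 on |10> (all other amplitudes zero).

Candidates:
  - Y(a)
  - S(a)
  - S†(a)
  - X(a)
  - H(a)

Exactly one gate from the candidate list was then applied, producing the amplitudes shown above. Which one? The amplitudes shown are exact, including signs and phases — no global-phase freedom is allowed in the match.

It was Y(a) that produced the state shown. Key observation: the block from step 2 through step 3 cancels to the identity and can be dropped.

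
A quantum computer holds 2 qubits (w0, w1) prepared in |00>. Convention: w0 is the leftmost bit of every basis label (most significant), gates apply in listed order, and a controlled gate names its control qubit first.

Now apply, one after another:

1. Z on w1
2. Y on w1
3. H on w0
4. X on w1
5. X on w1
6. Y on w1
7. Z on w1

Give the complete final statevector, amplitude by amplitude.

The resulting statevector has amplitude sqrt(2)/2 on |00>, 0 on |01>, sqrt(2)/2 on |10>, 0 on |11>.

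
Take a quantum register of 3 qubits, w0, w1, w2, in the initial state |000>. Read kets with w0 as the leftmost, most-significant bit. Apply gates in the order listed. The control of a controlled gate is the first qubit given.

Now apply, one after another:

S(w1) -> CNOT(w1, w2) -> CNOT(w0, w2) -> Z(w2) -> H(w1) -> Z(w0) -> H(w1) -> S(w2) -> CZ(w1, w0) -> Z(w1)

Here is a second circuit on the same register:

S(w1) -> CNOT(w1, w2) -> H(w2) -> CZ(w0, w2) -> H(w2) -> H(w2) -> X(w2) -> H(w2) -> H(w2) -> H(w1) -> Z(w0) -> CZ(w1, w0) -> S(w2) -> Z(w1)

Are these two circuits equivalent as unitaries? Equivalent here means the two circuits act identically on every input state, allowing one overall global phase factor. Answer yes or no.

No — the two circuits implement different unitaries, even allowing a global phase.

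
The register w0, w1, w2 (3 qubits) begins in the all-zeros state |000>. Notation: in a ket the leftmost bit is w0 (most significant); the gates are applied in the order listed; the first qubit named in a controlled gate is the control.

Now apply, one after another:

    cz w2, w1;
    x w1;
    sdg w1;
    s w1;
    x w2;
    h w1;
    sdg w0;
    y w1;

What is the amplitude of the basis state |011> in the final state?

The amplitude on |011> is sqrt(2)*I/2.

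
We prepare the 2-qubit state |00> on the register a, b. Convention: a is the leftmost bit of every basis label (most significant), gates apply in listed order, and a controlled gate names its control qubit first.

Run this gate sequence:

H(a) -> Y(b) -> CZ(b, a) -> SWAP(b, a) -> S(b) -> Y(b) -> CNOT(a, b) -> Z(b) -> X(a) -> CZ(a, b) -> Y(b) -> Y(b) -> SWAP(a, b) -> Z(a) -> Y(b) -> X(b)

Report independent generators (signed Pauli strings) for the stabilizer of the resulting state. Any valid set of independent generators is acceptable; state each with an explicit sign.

One valid set of independent stabilizer generators is +YI, +IZ (any independent generating set of the same group is equally correct).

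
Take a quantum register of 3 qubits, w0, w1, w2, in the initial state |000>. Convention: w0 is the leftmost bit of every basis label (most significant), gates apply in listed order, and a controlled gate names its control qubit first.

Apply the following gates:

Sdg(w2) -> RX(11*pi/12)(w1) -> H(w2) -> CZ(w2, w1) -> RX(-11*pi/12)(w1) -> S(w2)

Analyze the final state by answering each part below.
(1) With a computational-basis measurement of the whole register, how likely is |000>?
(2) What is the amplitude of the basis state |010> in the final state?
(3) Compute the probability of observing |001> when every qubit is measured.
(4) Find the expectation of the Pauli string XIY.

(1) The probability of measuring |000> is 1/2.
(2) |010> carries amplitude 0 in the final state.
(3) The probability of measuring |001> is sqrt(3)/8 + 1/4.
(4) The expectation value of XIY is 0.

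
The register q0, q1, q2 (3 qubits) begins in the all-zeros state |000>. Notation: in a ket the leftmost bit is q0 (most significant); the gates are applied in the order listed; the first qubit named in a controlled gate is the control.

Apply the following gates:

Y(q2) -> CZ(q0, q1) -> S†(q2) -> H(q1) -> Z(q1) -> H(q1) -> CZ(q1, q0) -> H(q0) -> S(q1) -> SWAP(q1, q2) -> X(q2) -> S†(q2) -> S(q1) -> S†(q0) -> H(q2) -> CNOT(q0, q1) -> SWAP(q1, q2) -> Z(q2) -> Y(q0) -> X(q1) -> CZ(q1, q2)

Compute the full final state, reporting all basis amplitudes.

The final amplitudes are 1/2 on |000>, 0 on |001>, 1/2 on |010>, 0 on |011>, 0 on |100>, I/2 on |101>, 0 on |110>, -I/2 on |111>.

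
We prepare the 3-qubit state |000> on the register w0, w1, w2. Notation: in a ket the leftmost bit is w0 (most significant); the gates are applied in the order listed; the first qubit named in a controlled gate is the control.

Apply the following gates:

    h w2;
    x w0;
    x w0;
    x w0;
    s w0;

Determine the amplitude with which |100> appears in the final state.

The final state's coefficient on |100> equals sqrt(2)*I/2.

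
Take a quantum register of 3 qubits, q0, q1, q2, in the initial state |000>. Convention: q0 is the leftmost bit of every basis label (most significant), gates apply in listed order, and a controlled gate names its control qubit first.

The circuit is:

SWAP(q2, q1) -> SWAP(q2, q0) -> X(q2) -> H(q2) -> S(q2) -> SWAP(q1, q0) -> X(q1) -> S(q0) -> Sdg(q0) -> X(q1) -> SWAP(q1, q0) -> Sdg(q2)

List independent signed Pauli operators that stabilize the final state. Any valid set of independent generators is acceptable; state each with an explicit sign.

One valid set of independent stabilizer generators is -IIX, +ZII, +IZI (any independent generating set of the same group is equally correct).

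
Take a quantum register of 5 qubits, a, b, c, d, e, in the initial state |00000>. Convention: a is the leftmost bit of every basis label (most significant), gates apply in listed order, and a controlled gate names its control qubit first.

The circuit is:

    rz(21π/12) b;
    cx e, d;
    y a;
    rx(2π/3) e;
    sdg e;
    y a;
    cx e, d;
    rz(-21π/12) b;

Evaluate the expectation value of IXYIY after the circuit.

The observable IXYIY averages to 0.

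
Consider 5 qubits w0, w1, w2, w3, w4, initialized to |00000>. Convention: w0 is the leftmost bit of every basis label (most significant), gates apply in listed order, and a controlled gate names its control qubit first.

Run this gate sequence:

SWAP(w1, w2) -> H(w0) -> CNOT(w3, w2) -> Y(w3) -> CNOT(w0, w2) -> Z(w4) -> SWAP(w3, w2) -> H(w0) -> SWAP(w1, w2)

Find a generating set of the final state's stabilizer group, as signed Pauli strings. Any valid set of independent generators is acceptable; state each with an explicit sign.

The stabilizer group can be generated by +XIIZI, +ZIIXI, -IZIII, +IIZII, +IIIIZ, among other valid generating sets.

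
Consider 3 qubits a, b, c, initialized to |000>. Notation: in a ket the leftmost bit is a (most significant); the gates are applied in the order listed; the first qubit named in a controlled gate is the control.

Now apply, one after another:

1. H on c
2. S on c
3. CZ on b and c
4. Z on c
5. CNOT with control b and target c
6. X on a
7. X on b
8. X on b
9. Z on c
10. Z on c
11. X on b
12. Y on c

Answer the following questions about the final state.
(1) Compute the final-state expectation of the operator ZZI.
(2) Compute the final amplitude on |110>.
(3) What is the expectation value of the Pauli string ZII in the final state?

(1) The expectation value of ZZI is 1. Key observation: the block from step 8 through step 11 cancels to the identity and can be dropped.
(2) The amplitude on |110> is -sqrt(2)/2.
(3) The observable ZII averages to -1.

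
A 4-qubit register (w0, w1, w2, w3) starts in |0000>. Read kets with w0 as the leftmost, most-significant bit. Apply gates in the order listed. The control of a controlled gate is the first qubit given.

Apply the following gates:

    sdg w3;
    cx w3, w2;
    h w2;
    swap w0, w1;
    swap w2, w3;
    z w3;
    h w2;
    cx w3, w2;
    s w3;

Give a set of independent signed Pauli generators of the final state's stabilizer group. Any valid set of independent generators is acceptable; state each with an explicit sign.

One valid set of independent stabilizer generators is +IIXI, -IIIY, +ZIII, +IZII (any independent generating set of the same group is equally correct).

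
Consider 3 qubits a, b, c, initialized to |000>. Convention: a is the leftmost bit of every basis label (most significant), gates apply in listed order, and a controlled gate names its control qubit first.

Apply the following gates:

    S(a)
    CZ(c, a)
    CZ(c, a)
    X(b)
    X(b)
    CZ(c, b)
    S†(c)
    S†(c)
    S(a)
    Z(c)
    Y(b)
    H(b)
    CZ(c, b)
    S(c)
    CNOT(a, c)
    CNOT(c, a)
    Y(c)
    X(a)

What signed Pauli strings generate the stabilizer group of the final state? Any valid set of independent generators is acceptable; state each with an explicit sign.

One valid set of independent stabilizer generators is -IXI, -ZII, -IIZ (any independent generating set of the same group is equally correct).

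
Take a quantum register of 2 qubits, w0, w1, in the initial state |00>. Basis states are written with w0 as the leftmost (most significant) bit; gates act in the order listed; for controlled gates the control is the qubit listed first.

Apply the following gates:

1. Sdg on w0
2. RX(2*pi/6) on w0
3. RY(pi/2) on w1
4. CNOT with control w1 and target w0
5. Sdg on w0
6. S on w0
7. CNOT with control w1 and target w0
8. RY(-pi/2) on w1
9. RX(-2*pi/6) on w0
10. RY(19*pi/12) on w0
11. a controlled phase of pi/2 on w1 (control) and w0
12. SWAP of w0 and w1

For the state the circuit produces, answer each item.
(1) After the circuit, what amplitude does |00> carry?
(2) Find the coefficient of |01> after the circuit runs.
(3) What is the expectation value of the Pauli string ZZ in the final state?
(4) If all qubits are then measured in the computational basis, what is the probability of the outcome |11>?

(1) The amplitude on |00> is -sqrt(sqrt(2) + 2)/4 - sqrt(6 - 3*sqrt(2))/4. Key observation: the block from step 2 through step 9 cancels to the identity and can be dropped.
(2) The amplitude on |01> is -sqrt(2 - sqrt(2))/4 + sqrt(3*sqrt(2) + 6)/4.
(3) The observable ZZ averages to -sqrt(2)/4 + sqrt(6)/4.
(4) A full measurement returns |11> with probability 0.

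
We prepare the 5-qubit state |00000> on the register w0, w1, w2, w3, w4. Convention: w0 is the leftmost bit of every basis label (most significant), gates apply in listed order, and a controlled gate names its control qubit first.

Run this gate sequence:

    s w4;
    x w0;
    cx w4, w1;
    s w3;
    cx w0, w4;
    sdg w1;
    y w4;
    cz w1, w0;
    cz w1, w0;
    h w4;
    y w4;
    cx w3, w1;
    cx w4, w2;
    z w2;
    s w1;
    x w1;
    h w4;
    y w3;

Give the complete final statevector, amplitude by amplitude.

The final amplitudes are -I/2 on |11010>, -I/2 on |11011>, -I/2 on |11110>, I/2 on |11111>, and 0 on every other basis state. Key observation: steps 8-9 multiply out to the identity, so the circuit reduces to the remaining gates.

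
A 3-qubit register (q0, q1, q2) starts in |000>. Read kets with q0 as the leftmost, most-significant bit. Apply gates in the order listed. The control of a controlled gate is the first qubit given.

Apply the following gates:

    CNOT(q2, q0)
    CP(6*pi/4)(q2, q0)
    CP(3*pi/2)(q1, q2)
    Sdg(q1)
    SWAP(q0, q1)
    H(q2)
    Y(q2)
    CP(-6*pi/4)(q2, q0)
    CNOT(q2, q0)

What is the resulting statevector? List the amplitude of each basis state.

After the circuit, the state carries amplitude -sqrt(2)*I/2 on |000>, sqrt(2)*I/2 on |101>, and 0 on every other basis state.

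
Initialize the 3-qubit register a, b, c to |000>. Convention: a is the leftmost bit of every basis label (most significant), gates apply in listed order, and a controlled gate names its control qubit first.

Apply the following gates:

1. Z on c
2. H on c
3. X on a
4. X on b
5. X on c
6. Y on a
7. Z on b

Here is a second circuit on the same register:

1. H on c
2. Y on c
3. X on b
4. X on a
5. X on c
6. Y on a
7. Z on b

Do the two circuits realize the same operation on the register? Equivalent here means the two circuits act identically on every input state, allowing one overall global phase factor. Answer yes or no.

No, they are not equivalent — no single phase factor reconciles the two unitaries.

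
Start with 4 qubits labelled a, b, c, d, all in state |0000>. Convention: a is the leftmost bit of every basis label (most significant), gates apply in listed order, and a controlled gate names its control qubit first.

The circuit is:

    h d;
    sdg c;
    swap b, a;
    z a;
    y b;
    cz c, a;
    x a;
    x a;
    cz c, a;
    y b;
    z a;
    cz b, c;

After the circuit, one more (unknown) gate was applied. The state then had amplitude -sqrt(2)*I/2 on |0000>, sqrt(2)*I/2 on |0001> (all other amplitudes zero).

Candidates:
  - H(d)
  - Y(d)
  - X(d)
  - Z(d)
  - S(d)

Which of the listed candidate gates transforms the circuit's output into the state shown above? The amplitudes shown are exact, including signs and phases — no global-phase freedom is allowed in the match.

It was Y(d) that produced the state shown. Key observation: gates 4-11 undo each other exactly, leaving only the rest of the circuit to track.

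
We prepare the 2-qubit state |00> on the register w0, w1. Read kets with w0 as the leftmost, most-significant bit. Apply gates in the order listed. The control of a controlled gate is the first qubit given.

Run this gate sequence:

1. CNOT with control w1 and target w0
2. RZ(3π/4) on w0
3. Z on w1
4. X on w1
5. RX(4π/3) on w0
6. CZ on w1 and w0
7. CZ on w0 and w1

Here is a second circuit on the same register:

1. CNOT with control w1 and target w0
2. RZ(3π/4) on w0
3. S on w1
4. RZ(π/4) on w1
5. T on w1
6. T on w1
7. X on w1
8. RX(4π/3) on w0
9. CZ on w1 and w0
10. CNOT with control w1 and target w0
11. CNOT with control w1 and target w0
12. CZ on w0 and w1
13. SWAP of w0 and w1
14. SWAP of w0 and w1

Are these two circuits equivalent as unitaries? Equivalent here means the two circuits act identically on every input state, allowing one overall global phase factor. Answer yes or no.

No — the two circuits implement different unitaries, even allowing a global phase.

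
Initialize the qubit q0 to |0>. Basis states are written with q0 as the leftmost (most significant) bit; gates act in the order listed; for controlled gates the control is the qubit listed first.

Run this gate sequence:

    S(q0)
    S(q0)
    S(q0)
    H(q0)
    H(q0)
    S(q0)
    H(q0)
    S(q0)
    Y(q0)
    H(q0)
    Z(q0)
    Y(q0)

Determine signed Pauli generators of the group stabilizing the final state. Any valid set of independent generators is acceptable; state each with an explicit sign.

The stabilizer group can be generated by +Y, among other valid generating sets.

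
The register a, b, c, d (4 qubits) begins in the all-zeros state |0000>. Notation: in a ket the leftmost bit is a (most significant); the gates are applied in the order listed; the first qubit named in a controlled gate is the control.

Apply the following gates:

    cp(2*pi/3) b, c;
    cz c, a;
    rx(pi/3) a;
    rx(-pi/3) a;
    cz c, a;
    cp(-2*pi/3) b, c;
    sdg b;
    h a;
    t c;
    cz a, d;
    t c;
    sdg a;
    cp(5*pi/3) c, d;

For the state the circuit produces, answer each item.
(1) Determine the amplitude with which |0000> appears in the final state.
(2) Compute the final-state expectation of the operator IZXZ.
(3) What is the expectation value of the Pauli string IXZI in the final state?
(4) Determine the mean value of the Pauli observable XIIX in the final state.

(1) The amplitude on |0000> is sqrt(2)/2. Key observation: gates 1-6 undo each other exactly, leaving only the rest of the circuit to track.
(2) In the final state, IZXZ has expectation 0.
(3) In the final state, IXZI has expectation 0.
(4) The observable XIIX averages to 0.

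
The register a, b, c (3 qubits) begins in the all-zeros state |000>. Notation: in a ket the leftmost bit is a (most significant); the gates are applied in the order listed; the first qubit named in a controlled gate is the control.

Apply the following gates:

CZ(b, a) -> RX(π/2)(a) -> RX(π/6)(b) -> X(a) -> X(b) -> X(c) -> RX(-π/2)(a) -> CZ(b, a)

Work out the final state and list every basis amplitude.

The resulting statevector has amplitude I*(-sqrt(6) + sqrt(2))/4 on |101>, -sqrt(6)/4 - sqrt(2)/4 on |111>, and 0 on every other basis state.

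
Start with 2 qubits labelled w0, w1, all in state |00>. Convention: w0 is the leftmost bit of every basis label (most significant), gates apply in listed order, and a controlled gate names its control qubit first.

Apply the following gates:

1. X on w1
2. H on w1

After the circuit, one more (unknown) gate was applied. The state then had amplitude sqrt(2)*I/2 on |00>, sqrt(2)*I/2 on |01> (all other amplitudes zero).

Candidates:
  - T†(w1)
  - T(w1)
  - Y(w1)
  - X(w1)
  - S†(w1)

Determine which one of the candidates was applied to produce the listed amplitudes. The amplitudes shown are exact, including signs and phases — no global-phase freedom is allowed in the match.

It was Y(w1) that produced the state shown.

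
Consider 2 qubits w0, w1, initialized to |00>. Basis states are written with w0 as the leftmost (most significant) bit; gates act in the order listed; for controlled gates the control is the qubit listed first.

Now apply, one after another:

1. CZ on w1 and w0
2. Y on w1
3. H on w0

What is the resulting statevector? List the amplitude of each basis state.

The final amplitudes are 0 on |00>, sqrt(2)*I/2 on |01>, 0 on |10>, sqrt(2)*I/2 on |11>.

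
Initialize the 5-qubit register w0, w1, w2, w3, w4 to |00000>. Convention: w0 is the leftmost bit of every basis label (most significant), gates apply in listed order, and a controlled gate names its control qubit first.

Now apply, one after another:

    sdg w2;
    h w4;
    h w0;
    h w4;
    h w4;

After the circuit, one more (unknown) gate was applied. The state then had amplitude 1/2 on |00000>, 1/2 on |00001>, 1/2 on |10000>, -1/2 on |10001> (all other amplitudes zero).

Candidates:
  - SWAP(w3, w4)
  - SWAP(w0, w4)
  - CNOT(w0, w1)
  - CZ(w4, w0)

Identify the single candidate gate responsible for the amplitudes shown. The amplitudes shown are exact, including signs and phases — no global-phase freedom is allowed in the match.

The unique candidate consistent with the amplitudes is CZ(w4, w0). Key observation: the block from step 4 through step 5 cancels to the identity and can be dropped.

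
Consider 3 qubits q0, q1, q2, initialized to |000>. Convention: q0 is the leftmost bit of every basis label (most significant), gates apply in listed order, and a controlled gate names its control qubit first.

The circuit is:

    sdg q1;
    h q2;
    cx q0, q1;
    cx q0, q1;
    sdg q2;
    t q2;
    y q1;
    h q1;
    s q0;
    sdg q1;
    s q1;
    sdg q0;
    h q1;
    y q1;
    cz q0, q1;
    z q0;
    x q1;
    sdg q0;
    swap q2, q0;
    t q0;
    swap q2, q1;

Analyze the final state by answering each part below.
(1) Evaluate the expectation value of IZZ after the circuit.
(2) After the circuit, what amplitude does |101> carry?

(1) The expectation value of IZZ is -1. Key observation: the block from step 7 through step 14 cancels to the identity and can be dropped.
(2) |101> carries amplitude sqrt(2)/2 in the final state.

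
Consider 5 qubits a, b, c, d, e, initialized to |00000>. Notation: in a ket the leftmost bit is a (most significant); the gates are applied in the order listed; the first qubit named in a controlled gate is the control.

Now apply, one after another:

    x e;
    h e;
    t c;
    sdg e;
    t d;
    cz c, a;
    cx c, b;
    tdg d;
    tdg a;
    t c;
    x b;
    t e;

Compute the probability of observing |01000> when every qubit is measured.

A full measurement returns |01000> with probability 1/2.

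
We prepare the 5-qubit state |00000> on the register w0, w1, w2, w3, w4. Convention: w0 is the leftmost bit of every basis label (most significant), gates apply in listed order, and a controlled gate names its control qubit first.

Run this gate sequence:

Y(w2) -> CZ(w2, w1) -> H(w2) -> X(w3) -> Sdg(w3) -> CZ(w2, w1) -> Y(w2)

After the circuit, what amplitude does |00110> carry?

The amplitude on |00110> is sqrt(2)*I/2.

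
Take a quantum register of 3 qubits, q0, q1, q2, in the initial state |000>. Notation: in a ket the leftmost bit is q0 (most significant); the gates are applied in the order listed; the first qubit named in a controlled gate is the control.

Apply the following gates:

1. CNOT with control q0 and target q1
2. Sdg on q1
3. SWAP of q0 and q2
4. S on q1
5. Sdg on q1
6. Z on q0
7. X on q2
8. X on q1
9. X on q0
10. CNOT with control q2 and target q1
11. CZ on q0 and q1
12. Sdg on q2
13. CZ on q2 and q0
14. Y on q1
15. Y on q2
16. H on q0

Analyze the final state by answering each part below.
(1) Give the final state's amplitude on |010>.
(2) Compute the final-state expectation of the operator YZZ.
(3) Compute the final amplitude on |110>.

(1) The amplitude on |010> is sqrt(2)*I/2.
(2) The expectation value of YZZ is 0.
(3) The final state's coefficient on |110> equals -sqrt(2)*I/2.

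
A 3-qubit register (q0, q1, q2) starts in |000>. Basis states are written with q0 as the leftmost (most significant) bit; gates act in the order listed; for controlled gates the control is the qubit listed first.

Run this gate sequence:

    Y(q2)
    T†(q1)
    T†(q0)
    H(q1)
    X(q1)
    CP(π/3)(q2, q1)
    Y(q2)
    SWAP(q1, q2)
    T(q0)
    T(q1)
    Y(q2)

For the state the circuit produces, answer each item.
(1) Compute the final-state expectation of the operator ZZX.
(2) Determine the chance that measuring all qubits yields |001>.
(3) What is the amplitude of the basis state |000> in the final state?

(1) In the final state, ZZX has expectation -1/2.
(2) The probability of measuring |001> is 1/2.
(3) The amplitude on |000> is -sqrt(2)*exp(5*I*pi/6)/2.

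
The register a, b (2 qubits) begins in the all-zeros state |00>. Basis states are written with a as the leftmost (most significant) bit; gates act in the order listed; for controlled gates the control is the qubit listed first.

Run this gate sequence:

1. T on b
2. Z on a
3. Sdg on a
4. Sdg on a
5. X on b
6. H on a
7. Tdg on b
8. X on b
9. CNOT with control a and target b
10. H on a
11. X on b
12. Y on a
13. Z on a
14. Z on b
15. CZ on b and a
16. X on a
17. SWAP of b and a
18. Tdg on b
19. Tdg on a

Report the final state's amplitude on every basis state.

After the circuit, the state carries amplitude -exp(I*pi/4)/2 on |00>, 1/2 on |01>, -1/2 on |10>, -exp(3*I*pi/4)/2 on |11>.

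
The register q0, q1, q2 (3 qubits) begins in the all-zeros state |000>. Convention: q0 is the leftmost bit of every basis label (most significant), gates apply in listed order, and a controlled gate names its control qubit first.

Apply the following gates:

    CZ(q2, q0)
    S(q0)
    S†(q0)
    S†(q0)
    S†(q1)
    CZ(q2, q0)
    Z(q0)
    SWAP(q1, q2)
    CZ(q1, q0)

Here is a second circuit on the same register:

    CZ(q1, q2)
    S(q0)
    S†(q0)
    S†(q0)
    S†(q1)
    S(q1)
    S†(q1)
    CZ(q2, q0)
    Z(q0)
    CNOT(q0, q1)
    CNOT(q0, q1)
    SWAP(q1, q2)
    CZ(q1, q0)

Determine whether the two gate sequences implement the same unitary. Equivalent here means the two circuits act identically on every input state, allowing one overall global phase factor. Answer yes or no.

No: there is an input state on which the two circuits produce genuinely different outputs (not merely differing by a phase).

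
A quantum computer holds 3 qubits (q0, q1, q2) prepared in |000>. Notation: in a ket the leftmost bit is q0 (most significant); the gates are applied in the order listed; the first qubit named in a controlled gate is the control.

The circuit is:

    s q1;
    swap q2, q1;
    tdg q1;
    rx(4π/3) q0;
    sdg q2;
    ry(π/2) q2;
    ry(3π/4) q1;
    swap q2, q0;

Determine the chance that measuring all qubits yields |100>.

A full measurement returns |100> with probability 1/16 - sqrt(2)/32.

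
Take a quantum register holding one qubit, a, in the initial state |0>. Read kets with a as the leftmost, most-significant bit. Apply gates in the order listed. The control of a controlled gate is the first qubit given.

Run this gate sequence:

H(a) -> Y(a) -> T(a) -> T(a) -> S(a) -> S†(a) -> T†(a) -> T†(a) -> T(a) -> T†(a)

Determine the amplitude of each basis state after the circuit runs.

The resulting statevector has amplitude -sqrt(2)*I/2 on |0>, sqrt(2)*I/2 on |1>. Key observation: steps 3-8 multiply out to the identity, so the circuit reduces to the remaining gates.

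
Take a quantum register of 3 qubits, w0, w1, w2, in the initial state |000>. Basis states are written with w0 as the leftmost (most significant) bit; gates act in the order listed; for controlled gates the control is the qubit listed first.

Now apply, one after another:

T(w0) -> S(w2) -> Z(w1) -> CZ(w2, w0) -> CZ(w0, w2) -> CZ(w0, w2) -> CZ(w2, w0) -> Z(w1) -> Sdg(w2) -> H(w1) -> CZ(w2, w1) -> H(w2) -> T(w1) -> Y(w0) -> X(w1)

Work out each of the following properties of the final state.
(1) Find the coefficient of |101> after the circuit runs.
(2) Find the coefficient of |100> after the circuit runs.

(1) The final state's coefficient on |101> equals exp(3*I*pi/4)/2. Key observation: steps 2-9 multiply out to the identity, so the circuit reduces to the remaining gates.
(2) The amplitude on |100> is exp(3*I*pi/4)/2.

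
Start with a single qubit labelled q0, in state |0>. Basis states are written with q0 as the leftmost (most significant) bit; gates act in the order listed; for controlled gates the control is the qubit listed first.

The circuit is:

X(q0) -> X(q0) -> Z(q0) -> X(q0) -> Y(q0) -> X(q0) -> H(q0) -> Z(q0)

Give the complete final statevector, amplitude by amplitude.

The resulting statevector has amplitude -sqrt(2)*I/2 on |0>, -sqrt(2)*I/2 on |1>.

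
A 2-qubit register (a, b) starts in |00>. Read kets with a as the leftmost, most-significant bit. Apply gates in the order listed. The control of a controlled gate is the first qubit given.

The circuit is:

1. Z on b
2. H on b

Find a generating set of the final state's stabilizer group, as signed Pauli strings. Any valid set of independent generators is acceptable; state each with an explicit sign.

One valid set of independent stabilizer generators is +IX, +ZI (any independent generating set of the same group is equally correct).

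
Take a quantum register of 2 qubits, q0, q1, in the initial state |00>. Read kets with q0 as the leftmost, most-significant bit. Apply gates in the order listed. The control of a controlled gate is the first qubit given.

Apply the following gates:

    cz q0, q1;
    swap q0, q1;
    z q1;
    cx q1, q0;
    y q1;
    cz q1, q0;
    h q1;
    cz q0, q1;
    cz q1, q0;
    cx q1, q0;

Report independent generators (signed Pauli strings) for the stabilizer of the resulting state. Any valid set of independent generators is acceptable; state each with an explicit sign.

One valid set of independent stabilizer generators is -XX, +ZZ (any independent generating set of the same group is equally correct).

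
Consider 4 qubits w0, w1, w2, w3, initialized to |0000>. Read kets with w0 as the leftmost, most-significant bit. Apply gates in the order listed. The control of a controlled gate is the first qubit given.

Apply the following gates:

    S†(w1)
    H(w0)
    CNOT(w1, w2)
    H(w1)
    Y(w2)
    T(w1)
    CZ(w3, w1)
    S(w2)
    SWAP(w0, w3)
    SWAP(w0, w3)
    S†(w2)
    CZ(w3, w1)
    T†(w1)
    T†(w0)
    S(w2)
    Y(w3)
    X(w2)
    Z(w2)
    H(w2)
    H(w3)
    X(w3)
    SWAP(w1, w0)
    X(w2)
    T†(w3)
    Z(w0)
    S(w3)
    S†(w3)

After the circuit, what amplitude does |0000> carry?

|0000> carries amplitude I/4 in the final state. Key observation: steps 6-13 multiply out to the identity, so the circuit reduces to the remaining gates.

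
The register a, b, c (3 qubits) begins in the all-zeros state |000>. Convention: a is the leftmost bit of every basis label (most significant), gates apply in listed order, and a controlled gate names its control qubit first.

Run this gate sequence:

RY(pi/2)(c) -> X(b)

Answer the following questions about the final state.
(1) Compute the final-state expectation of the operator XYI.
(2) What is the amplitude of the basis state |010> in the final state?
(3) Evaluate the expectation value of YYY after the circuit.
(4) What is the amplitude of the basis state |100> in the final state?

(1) The observable XYI averages to 0.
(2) The final state's coefficient on |010> equals sqrt(2)/2.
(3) In the final state, YYY has expectation 0.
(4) The final state's coefficient on |100> equals 0.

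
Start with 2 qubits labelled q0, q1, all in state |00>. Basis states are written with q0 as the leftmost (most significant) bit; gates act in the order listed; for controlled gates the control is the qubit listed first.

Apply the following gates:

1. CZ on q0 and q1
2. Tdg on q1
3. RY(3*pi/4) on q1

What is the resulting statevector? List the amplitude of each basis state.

The resulting statevector has amplitude sqrt(2 - sqrt(2))/2 on |00>, sqrt(sqrt(2) + 2)/2 on |01>, 0 on |10>, 0 on |11>.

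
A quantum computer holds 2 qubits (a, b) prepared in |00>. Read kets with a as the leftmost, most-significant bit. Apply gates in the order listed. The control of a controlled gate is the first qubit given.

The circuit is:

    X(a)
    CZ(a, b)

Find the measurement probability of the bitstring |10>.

Outcome |10> occurs with probability 1.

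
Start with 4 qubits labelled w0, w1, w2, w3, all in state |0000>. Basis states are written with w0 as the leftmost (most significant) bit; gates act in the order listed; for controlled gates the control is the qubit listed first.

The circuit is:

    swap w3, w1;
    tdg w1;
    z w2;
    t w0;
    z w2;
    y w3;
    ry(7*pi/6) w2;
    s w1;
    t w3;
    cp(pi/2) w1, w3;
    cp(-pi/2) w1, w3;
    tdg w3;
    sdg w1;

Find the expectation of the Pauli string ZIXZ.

The observable ZIXZ averages to 1/2. Key observation: steps 8-13 multiply out to the identity, so the circuit reduces to the remaining gates.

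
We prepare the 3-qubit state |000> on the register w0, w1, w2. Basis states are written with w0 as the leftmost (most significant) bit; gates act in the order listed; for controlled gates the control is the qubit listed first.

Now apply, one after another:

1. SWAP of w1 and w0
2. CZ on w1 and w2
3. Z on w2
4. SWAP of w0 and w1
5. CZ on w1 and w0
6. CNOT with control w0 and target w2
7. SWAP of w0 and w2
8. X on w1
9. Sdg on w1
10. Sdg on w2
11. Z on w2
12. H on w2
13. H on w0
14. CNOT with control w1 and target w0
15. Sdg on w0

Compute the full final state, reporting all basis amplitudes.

The resulting statevector has amplitude 0 on |000>, 0 on |001>, -I/2 on |010>, -I/2 on |011>, 0 on |100>, 0 on |101>, -1/2 on |110>, -1/2 on |111>.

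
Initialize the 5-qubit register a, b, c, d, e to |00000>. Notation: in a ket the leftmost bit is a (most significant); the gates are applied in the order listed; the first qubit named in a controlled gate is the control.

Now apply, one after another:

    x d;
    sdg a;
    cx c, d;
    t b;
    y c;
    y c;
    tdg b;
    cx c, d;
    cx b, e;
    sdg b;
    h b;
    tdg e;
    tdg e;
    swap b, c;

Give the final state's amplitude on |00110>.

The final state's coefficient on |00110> equals sqrt(2)/2. Key observation: steps 3-8 multiply out to the identity, so the circuit reduces to the remaining gates.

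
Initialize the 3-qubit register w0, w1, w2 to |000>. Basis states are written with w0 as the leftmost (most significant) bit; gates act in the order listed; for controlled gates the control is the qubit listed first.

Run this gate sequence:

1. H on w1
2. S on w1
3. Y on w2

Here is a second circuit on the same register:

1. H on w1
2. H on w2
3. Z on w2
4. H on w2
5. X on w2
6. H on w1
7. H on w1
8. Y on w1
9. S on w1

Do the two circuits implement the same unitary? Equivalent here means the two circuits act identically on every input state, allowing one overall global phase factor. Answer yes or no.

No: there is an input state on which the two circuits produce genuinely different outputs (not merely differing by a phase).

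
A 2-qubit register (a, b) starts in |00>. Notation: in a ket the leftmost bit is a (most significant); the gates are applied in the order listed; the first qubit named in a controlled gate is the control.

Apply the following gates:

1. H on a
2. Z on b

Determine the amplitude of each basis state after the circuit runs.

After the circuit, the state carries amplitude sqrt(2)/2 on |00>, 0 on |01>, sqrt(2)/2 on |10>, 0 on |11>.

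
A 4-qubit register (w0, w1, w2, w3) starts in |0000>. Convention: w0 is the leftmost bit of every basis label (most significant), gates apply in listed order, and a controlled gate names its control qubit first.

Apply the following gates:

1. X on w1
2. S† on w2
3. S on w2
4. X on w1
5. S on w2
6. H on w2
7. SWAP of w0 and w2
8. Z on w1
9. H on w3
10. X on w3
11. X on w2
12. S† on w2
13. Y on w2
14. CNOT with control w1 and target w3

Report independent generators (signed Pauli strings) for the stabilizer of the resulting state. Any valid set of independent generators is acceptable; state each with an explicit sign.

One valid set of independent stabilizer generators is +XIII, +IIIX, +IZII, +IIZI (any independent generating set of the same group is equally correct). Key observation: gates 1-4 undo each other exactly, leaving only the rest of the circuit to track.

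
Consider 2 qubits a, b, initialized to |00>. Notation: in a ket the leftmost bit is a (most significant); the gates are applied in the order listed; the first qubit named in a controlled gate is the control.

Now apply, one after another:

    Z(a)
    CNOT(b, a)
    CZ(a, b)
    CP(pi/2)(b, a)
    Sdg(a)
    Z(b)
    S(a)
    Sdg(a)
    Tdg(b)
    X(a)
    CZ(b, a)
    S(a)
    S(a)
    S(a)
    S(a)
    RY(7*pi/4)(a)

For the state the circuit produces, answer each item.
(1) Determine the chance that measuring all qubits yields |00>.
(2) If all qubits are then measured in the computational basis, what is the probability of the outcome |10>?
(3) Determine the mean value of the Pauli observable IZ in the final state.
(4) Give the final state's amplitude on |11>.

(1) The probability of measuring |00> is 1/2 - sqrt(2)/4. Key observation: steps 12-15 multiply out to the identity, so the circuit reduces to the remaining gates.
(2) A full measurement returns |10> with probability sqrt(2)/4 + 1/2.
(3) The expectation value of IZ is 1.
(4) The final state's coefficient on |11> equals 0.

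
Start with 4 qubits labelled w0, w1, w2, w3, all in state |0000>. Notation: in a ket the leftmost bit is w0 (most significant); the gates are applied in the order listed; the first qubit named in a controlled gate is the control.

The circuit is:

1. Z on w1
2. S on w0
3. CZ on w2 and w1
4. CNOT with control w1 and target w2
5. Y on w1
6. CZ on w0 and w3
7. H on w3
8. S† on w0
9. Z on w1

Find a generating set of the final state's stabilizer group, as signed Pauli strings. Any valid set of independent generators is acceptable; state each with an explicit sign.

The final state is stabilized by the group generated by +IIIX, +ZIII, -IZII, +IIZI; other independent generating sets are equally valid.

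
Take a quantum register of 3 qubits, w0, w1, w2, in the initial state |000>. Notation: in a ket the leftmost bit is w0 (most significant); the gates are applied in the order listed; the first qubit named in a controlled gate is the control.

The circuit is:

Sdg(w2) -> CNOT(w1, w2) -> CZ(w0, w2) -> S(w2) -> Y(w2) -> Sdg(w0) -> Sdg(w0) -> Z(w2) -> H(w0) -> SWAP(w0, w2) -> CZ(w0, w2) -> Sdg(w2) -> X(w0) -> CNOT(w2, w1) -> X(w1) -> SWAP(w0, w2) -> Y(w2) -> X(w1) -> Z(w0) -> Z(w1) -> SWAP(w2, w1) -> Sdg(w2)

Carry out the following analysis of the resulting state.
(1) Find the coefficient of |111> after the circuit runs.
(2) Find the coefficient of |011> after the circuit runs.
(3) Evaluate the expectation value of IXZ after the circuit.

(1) |111> carries amplitude sqrt(2)/2 in the final state.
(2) The final state's coefficient on |011> equals 0.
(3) The observable IXZ averages to 0.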